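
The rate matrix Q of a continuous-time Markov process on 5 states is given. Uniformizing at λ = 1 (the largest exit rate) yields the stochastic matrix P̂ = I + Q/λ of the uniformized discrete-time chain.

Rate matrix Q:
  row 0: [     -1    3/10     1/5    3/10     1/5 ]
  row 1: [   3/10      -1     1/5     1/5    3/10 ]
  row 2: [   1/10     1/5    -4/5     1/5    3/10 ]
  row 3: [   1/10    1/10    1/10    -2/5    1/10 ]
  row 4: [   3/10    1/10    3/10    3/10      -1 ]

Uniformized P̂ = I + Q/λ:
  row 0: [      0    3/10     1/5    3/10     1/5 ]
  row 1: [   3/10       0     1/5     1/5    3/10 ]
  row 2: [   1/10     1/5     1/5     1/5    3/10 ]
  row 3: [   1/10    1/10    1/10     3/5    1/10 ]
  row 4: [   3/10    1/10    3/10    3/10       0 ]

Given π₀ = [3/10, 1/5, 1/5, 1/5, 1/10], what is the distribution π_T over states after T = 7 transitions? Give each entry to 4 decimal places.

t=0: π = [0.3000, 0.2000, 0.2000, 0.2000, 0.1000]
t=1: π = [0.1300, 0.1600, 0.1900, 0.3200, 0.2000]
t=2: π = [0.1590, 0.1290, 0.1880, 0.3610, 0.1630]
t=3: π = [0.1425, 0.1377, 0.1802, 0.3766, 0.1630]
t=4: π = [0.1459, 0.1328, 0.1786, 0.3812, 0.1615]
t=5: π = [0.1443, 0.1338, 0.1780, 0.3832, 0.1607]
t=6: π = [0.1445, 0.1333, 0.1777, 0.3838, 0.1607]
t=7: π = [0.1444, 0.1333, 0.1777, 0.3840, 0.1606]

π = [0.1444, 0.1333, 0.1777, 0.3840, 0.1606]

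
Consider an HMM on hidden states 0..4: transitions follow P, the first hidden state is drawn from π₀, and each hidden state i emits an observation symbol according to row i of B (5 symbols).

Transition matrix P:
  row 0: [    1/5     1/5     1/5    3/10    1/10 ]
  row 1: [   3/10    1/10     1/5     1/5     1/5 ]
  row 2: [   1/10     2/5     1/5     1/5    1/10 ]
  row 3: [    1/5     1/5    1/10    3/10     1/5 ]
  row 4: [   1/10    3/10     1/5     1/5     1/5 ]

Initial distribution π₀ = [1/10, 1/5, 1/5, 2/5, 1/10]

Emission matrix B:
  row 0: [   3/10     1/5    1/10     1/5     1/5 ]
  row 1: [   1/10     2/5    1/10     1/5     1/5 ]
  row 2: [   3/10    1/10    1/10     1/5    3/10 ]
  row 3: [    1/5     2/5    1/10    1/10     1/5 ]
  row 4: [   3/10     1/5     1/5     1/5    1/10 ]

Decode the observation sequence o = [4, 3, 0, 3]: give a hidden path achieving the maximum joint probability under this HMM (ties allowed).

path = [2, 1, 2, 1]

t=0: δ = [2.000e-02, 4.000e-02, 6.000e-02, 8.000e-02, 1.000e-02]  (obs o_0=4)
t=1: δ = [3.200e-03, 4.800e-03, 2.400e-03, 2.400e-03, 3.200e-03]  ψ = [3, 2, 2, 3, 3]  (obs o_1=3)
t=2: δ = [4.320e-04, 9.600e-05, 2.880e-04, 1.920e-04, 2.880e-04]  ψ = [1, 2, 1, 0, 1]  (obs o_2=0)
t=3: δ = [1.728e-05, 2.304e-05, 1.728e-05, 1.296e-05, 1.152e-05]  ψ = [0, 2, 0, 0, 4]  (obs o_3=3)
backtrack: best end state = 1; path = [2, 1, 2, 1]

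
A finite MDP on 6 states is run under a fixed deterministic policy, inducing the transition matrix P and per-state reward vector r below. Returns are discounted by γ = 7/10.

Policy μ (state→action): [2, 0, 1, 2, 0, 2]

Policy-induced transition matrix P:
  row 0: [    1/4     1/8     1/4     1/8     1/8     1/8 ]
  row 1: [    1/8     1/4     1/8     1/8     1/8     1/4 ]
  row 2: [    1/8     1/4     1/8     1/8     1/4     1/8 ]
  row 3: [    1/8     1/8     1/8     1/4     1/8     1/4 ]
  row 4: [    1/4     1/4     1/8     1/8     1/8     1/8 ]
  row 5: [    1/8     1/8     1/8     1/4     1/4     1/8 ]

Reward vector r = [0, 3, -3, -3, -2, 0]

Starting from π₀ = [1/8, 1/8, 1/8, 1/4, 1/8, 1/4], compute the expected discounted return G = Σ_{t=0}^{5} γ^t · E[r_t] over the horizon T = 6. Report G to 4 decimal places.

G = -2.4500

t=0: π = [0.1250, 0.1250, 0.1250, 0.2500, 0.1250, 0.2500], E[r] = -1.0000, γ^t·E[r] = -1.000000, running G = -1.000000
t=1: π = [0.1563, 0.1719, 0.1406, 0.1875, 0.1719, 0.1719], E[r] = -0.8125, γ^t·E[r] = -0.568750, running G = -1.568750
t=2: π = [0.1660, 0.1855, 0.1445, 0.1699, 0.1641, 0.1699], E[r] = -0.7148, γ^t·E[r] = -0.350273, running G = -1.919023
t=3: π = [0.1663, 0.1868, 0.1458, 0.1675, 0.1643, 0.1694], E[r] = -0.7080, γ^t·E[r] = -0.242847, running G = -2.161870
t=4: π = [0.1663, 0.1871, 0.1458, 0.1671, 0.1644, 0.1693], E[r] = -0.7062, γ^t·E[r] = -0.169553, running G = -2.331423
t=5: π = [0.1663, 0.1872, 0.1458, 0.1670, 0.1644, 0.1693], E[r] = -0.7058, γ^t·E[r] = -0.118624, running G = -2.450047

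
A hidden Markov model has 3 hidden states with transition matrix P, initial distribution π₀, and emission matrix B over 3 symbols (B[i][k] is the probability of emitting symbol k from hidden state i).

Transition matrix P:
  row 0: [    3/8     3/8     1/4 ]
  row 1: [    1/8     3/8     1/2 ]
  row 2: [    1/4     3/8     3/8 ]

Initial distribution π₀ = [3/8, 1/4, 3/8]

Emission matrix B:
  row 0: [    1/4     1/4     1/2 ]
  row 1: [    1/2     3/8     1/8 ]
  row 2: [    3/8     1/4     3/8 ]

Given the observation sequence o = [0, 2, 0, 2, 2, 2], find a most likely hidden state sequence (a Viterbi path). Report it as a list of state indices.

path = [1, 2, 1, 2, 0, 0]

t=0: δ = [9.375e-02, 1.250e-01, 1.406e-01]  (obs o_0=0)
t=1: δ = [1.758e-02, 6.592e-03, 2.344e-02]  ψ = [0, 2, 1]  (obs o_1=2)
t=2: δ = [1.648e-03, 4.395e-03, 3.296e-03]  ψ = [0, 2, 2]  (obs o_2=0)
t=3: δ = [4.120e-04, 2.060e-04, 8.240e-04]  ψ = [2, 1, 1]  (obs o_3=2)
t=4: δ = [1.030e-04, 3.862e-05, 1.159e-04]  ψ = [2, 2, 2]  (obs o_4=2)
t=5: δ = [1.931e-05, 5.431e-06, 1.629e-05]  ψ = [0, 2, 2]  (obs o_5=2)
backtrack: best end state = 0; path = [1, 2, 1, 2, 0, 0]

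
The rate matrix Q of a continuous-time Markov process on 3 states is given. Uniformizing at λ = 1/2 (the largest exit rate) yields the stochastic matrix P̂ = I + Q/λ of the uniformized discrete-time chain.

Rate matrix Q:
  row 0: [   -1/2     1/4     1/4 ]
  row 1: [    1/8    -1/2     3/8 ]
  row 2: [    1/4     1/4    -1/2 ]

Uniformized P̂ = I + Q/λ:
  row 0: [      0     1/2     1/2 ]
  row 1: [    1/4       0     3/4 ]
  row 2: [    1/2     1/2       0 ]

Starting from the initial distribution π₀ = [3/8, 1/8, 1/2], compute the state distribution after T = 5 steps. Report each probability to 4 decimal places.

t=0: π = [0.3750, 0.1250, 0.5000]
t=1: π = [0.2813, 0.4375, 0.2813]
t=2: π = [0.2500, 0.2813, 0.4688]
t=3: π = [0.3047, 0.3594, 0.3359]
t=4: π = [0.2578, 0.3203, 0.4219]
t=5: π = [0.2910, 0.3398, 0.3691]

π = [0.2910, 0.3398, 0.3691]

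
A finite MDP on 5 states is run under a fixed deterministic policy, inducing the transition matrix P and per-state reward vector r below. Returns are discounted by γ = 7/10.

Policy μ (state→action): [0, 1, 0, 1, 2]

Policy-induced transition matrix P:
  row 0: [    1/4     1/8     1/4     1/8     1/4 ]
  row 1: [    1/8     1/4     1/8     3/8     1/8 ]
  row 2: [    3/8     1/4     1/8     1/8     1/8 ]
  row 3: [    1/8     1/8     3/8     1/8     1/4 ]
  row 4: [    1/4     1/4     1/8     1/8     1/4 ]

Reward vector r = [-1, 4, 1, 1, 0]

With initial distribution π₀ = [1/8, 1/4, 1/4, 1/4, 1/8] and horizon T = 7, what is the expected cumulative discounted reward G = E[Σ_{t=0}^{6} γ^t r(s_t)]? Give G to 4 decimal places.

G = 3.3465

t=0: π = [0.1250, 0.2500, 0.2500, 0.2500, 0.1250], E[r] = 1.3750, γ^t·E[r] = 1.375000, running G = 1.375000
t=1: π = [0.2188, 0.2031, 0.2031, 0.1875, 0.1875], E[r] = 0.9844, γ^t·E[r] = 0.689063, running G = 2.064063
t=2: π = [0.2266, 0.1992, 0.1992, 0.1758, 0.1992], E[r] = 0.9453, γ^t·E[r] = 0.463203, running G = 2.527266
t=3: π = [0.2280, 0.1997, 0.1973, 0.1748, 0.2002], E[r] = 0.9429, γ^t·E[r] = 0.323405, running G = 2.850670
t=4: π = [0.2278, 0.1996, 0.1972, 0.1749, 0.2004], E[r] = 0.9429, γ^t·E[r] = 0.226383, running G = 3.077054
t=5: π = [0.2278, 0.1997, 0.1972, 0.1749, 0.2004], E[r] = 0.9429, γ^t·E[r] = 0.158475, running G = 3.235529
t=6: π = [0.2278, 0.1997, 0.1972, 0.1749, 0.2004], E[r] = 0.9429, γ^t·E[r] = 0.110933, running G = 3.346462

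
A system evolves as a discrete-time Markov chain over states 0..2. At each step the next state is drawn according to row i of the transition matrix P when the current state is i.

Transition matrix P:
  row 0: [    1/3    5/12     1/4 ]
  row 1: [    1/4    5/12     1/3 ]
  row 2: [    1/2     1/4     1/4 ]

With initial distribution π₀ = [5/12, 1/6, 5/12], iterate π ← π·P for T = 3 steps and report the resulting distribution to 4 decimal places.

t=0: π = [0.4167, 0.1667, 0.4167]
t=1: π = [0.3889, 0.3472, 0.2639]
t=2: π = [0.3484, 0.3727, 0.2789]
t=3: π = [0.3488, 0.3702, 0.2811]

π = [0.3488, 0.3702, 0.2811]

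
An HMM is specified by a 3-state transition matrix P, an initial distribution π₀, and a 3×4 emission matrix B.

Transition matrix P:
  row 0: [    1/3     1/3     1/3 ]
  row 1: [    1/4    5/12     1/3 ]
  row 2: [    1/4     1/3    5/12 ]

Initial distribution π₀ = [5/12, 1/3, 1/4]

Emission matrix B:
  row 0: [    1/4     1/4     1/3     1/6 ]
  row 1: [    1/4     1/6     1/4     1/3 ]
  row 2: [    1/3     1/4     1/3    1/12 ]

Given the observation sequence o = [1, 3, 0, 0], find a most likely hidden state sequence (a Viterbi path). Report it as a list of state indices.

t=0: δ = [1.042e-01, 5.556e-02, 6.250e-02]  (obs o_0=1)
t=1: δ = [5.787e-03, 1.157e-02, 2.894e-03]  ψ = [0, 0, 0]  (obs o_1=3)
t=2: δ = [7.234e-04, 1.206e-03, 1.286e-03]  ψ = [1, 1, 1]  (obs o_2=0)
t=3: δ = [8.038e-05, 1.256e-04, 1.786e-04]  ψ = [2, 1, 2]  (obs o_3=0)
backtrack: best end state = 2; path = [0, 1, 2, 2]

path = [0, 1, 2, 2]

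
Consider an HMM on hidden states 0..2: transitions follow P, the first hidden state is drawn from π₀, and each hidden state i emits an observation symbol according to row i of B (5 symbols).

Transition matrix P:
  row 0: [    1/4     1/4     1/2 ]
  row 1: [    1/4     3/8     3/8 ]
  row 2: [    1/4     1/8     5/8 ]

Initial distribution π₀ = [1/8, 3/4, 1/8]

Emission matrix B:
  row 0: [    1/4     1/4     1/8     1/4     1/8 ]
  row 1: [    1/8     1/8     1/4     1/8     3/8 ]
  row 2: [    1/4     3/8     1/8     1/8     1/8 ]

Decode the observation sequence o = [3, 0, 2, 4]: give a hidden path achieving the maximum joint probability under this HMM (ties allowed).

t=0: δ = [3.125e-02, 9.375e-02, 1.562e-02]  (obs o_0=3)
t=1: δ = [5.859e-03, 4.395e-03, 8.789e-03]  ψ = [1, 1, 1]  (obs o_1=0)
t=2: δ = [2.747e-04, 4.120e-04, 6.866e-04]  ψ = [2, 1, 2]  (obs o_2=2)
t=3: δ = [2.146e-05, 5.794e-05, 5.364e-05]  ψ = [2, 1, 2]  (obs o_3=4)
backtrack: best end state = 1; path = [1, 1, 1, 1]

path = [1, 1, 1, 1]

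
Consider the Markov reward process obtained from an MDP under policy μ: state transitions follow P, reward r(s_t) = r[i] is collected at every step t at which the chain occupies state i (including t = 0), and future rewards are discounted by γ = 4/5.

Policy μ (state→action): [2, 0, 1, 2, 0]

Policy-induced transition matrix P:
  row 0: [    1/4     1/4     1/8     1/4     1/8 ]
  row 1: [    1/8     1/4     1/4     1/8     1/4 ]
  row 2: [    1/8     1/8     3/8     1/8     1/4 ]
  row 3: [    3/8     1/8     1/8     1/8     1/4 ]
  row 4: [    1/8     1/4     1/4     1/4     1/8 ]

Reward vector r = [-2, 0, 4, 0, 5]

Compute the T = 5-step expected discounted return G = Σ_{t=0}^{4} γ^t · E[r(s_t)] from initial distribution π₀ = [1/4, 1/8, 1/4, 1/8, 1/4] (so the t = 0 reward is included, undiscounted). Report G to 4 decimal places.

G = 5.3738

t=0: π = [0.2500, 0.1250, 0.2500, 0.1250, 0.2500], E[r] = 1.7500, γ^t·E[r] = 1.750000, running G = 1.750000
t=1: π = [0.1875, 0.2031, 0.2344, 0.1875, 0.1875], E[r] = 1.5000, γ^t·E[r] = 1.200000, running G = 2.950000
t=2: π = [0.1953, 0.1973, 0.2324, 0.1719, 0.2031], E[r] = 1.5547, γ^t·E[r] = 0.995000, running G = 3.945000
t=3: π = [0.1924, 0.1995, 0.2332, 0.1748, 0.2002], E[r] = 1.5488, γ^t·E[r] = 0.793000, running G = 4.738000
t=4: π = [0.1927, 0.1990, 0.2332, 0.1741, 0.2009], E[r] = 1.5521, γ^t·E[r] = 0.635750, running G = 5.373750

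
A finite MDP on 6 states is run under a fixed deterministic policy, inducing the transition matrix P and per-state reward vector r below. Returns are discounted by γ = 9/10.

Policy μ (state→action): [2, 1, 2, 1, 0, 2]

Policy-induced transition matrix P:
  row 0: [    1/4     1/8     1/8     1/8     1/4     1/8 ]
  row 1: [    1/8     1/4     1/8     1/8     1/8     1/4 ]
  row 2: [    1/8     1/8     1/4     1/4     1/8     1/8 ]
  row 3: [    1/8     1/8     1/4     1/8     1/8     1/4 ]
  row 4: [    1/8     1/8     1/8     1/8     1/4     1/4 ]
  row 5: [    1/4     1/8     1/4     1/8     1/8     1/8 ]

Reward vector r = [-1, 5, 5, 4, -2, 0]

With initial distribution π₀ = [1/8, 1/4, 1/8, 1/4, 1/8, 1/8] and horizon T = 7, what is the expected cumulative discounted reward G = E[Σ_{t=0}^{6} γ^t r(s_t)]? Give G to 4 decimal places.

t=0: π = [0.1250, 0.2500, 0.1250, 0.2500, 0.1250, 0.1250], E[r] = 2.5000, γ^t·E[r] = 2.500000, running G = 2.500000
t=1: π = [0.1563, 0.1563, 0.1875, 0.1406, 0.1563, 0.2031], E[r] = 1.8125, γ^t·E[r] = 1.631250, running G = 4.131250
t=2: π = [0.1699, 0.1445, 0.1914, 0.1484, 0.1641, 0.1816], E[r] = 1.7754, γ^t·E[r] = 1.438066, running G = 5.569316
t=3: π = [0.1689, 0.1431, 0.1902, 0.1489, 0.1667, 0.1821], E[r] = 1.7595, γ^t·E[r] = 1.282691, running G = 6.852008
t=4: π = [0.1689, 0.1429, 0.1902, 0.1488, 0.1670, 0.1823], E[r] = 1.7575, γ^t·E[r] = 1.153081, running G = 8.005088
t=5: π = [0.1689, 0.1429, 0.1902, 0.1488, 0.1670, 0.1823], E[r] = 1.7573, γ^t·E[r] = 1.037673, running G = 9.042761
t=6: π = [0.1689, 0.1429, 0.1902, 0.1488, 0.1670, 0.1823], E[r] = 1.7573, γ^t·E[r] = 0.933889, running G = 9.976651

G = 9.9767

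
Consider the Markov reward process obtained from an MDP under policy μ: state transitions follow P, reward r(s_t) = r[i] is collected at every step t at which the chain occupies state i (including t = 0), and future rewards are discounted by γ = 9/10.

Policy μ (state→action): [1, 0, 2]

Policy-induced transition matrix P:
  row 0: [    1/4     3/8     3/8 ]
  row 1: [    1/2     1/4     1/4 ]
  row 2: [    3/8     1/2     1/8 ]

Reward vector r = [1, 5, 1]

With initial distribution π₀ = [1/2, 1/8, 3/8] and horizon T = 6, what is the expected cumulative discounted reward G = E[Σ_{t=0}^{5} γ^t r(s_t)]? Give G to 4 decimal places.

t=0: π = [0.5000, 0.1250, 0.3750], E[r] = 1.5000, γ^t·E[r] = 1.500000, running G = 1.500000
t=1: π = [0.3281, 0.4063, 0.2656], E[r] = 2.6250, γ^t·E[r] = 2.362500, running G = 3.862500
t=2: π = [0.3848, 0.3574, 0.2578], E[r] = 2.4297, γ^t·E[r] = 1.968047, running G = 5.830547
t=3: π = [0.3716, 0.3625, 0.2659], E[r] = 2.4502, γ^t·E[r] = 1.786192, running G = 7.616739
t=4: π = [0.3739, 0.3629, 0.2632], E[r] = 2.4517, γ^t·E[r] = 1.608534, running G = 9.225273
t=5: π = [0.3736, 0.3625, 0.2638], E[r] = 2.4501, γ^t·E[r] = 1.446789, running G = 10.672062

G = 10.6721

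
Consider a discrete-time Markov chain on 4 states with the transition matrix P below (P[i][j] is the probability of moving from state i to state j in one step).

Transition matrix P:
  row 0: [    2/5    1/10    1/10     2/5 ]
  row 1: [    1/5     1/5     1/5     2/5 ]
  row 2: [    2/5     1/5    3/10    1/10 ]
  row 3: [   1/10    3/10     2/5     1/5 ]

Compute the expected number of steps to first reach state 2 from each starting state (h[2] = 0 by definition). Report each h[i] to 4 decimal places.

h = [4.5763, 4.0678, 0.0000, 3.3475]

First-step conditioning: h[2] = 0; for i ≠ 2, h[i] = 1 + Σ_k P[i][k]·h[k].
  h[0] = 1 + 2/5·h[0] + 1/10·h[1] + 2/5·h[3]
  h[1] = 1 + 1/5·h[0] + 1/5·h[1] + 2/5·h[3]
  h[3] = 1 + 1/10·h[0] + 3/10·h[1] + 1/5·h[3]
Solving the 3×3 linear system over states ≠ 2 gives exactly h = [270/59, 240/59, 0, 395/118] (h[2] = 0 is the target).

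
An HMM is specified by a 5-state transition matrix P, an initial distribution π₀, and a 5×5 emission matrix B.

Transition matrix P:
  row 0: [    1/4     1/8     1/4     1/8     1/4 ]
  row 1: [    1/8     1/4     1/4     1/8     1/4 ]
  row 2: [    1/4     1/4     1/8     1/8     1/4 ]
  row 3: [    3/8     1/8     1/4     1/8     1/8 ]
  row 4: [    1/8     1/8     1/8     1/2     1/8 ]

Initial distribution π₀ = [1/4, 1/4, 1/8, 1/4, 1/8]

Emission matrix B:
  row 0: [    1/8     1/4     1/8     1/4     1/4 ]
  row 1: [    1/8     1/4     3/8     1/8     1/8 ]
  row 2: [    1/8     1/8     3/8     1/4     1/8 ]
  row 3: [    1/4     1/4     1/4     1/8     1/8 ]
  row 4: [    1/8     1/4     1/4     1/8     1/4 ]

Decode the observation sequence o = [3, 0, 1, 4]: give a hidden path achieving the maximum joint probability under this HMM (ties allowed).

t=0: δ = [6.250e-02, 3.125e-02, 3.125e-02, 3.125e-02, 1.562e-02]  (obs o_0=3)
t=1: δ = [1.953e-03, 9.766e-04, 1.953e-03, 1.953e-03, 1.953e-03]  ψ = [0, 0, 0, 0, 0]  (obs o_1=0)
t=2: δ = [1.831e-04, 1.221e-04, 6.104e-05, 2.441e-04, 1.221e-04]  ψ = [3, 2, 0, 4, 0]  (obs o_2=1)
t=3: δ = [2.289e-05, 3.815e-06, 7.629e-06, 7.629e-06, 1.144e-05]  ψ = [3, 1, 3, 4, 0]  (obs o_3=4)
backtrack: best end state = 0; path = [0, 4, 3, 0]

path = [0, 4, 3, 0]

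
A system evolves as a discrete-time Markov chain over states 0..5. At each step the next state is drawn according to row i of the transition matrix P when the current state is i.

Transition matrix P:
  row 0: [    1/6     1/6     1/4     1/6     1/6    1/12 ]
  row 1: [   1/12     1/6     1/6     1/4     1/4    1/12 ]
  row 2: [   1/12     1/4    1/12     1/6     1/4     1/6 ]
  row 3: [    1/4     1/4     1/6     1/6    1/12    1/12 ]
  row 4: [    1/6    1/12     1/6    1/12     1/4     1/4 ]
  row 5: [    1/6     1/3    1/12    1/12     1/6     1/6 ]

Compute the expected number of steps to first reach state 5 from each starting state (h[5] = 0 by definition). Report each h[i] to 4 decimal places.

h = [7.6261, 7.5816, 6.9826, 7.7875, 6.2874, 0.0000]

First-step conditioning: h[5] = 0; for i ≠ 5, h[i] = 1 + Σ_k P[i][k]·h[k].
  h[0] = 1 + 1/6·h[0] + 1/6·h[1] + 1/4·h[2] + 1/6·h[3] + 1/6·h[4]
  h[1] = 1 + 1/12·h[0] + 1/6·h[1] + 1/6·h[2] + 1/4·h[3] + 1/4·h[4]
  h[2] = 1 + 1/12·h[0] + 1/4·h[1] + 1/12·h[2] + 1/6·h[3] + 1/4·h[4]
  h[3] = 1 + 1/4·h[0] + 1/4·h[1] + 1/6·h[2] + 1/6·h[3] + 1/12·h[4]
  h[4] = 1 + 1/6·h[0] + 1/12·h[1] + 1/6·h[2] + 1/12·h[3] + 1/4·h[4]
Solving the 5×5 linear system over states ≠ 5 gives exactly h = [22291/2923, 22161/2923, 20410/2923, 22763/2923, 18378/2923, 0] (h[5] = 0 is the target).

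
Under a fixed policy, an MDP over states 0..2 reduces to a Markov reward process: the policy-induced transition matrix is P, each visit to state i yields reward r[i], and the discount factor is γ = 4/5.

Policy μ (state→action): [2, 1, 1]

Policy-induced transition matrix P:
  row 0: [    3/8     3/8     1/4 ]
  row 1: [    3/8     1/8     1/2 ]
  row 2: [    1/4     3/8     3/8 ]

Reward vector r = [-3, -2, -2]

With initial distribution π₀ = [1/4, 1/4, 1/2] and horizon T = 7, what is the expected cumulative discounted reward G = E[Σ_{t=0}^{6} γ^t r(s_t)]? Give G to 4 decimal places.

G = -9.1092

t=0: π = [0.2500, 0.2500, 0.5000], E[r] = -2.2500, γ^t·E[r] = -2.250000, running G = -2.250000
t=1: π = [0.3125, 0.3125, 0.3750], E[r] = -2.3125, γ^t·E[r] = -1.850000, running G = -4.100000
t=2: π = [0.3281, 0.2969, 0.3750], E[r] = -2.3281, γ^t·E[r] = -1.490000, running G = -5.590000
t=3: π = [0.3281, 0.3008, 0.3711], E[r] = -2.3281, γ^t·E[r] = -1.192000, running G = -6.782000
t=4: π = [0.3286, 0.2998, 0.3716], E[r] = -2.3286, γ^t·E[r] = -0.953800, running G = -7.735800
t=5: π = [0.3286, 0.3000, 0.3714], E[r] = -2.3286, γ^t·E[r] = -0.763020, running G = -8.498820
t=6: π = [0.3286, 0.3000, 0.3714], E[r] = -2.3286, γ^t·E[r] = -0.610422, running G = -9.109242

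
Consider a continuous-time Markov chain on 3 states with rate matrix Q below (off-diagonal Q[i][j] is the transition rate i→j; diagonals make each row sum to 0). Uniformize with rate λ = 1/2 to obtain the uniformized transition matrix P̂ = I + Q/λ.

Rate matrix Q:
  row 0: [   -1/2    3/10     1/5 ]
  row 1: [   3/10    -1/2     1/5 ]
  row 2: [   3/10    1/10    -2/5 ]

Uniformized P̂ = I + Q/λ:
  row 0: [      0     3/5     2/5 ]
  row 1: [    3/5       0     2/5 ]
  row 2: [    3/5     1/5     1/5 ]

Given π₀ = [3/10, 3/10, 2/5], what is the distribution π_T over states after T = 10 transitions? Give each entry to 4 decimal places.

π = [0.3745, 0.2921, 0.3333]

t=0: π = [0.3000, 0.3000, 0.4000]
t=1: π = [0.4200, 0.2600, 0.3200]
t=2: π = [0.3480, 0.3160, 0.3360]
t=3: π = [0.3912, 0.2760, 0.3328]
t=4: π = [0.3653, 0.3013, 0.3334]
t=5: π = [0.3808, 0.2859, 0.3333]
t=6: π = [0.3715, 0.2952, 0.3333]
t=7: π = [0.3771, 0.2896, 0.3333]
t=8: π = [0.3737, 0.2929, 0.3333]
t=9: π = [0.3758, 0.2909, 0.3333]
t=10: π = [0.3745, 0.2921, 0.3333]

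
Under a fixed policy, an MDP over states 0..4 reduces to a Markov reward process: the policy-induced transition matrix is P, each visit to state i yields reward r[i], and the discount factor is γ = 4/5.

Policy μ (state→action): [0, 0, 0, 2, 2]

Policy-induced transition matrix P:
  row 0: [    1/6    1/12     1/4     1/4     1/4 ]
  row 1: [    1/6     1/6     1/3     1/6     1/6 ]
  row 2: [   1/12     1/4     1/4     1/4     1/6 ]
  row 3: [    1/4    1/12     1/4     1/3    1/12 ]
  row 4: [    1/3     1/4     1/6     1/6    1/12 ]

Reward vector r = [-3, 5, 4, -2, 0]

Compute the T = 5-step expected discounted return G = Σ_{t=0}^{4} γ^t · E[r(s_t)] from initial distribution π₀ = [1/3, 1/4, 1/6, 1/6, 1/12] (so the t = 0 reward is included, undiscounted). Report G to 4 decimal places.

t=0: π = [0.3333, 0.2500, 0.1667, 0.1667, 0.0833], E[r] = 0.5833, γ^t·E[r] = 0.583333, running G = 0.583333
t=1: π = [0.1806, 0.1458, 0.2639, 0.2361, 0.1736], E[r] = 0.7708, γ^t·E[r] = 0.616667, running G = 1.200000
t=2: π = [0.1933, 0.1684, 0.2477, 0.2431, 0.1476], E[r] = 0.7668, γ^t·E[r] = 0.490741, running G = 1.690741
t=3: π = [0.1909, 0.1632, 0.2517, 0.2439, 0.1502], E[r] = 0.7627, γ^t·E[r] = 0.390494, running G = 2.081235
t=4: π = [0.1911, 0.1639, 0.2511, 0.2442, 0.1497], E[r] = 0.7624, γ^t·E[r] = 0.312288, running G = 2.393523

G = 2.3935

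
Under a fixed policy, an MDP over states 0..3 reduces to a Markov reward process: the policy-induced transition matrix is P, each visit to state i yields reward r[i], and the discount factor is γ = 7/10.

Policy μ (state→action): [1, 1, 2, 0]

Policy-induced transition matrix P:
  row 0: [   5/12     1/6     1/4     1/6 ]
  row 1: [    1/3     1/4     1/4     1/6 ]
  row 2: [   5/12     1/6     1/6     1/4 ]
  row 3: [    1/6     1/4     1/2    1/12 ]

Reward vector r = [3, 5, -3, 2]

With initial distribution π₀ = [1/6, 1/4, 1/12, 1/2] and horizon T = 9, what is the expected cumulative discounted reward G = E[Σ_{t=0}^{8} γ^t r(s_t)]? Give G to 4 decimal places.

t=0: π = [0.1667, 0.2500, 0.0833, 0.5000], E[r] = 2.5000, γ^t·E[r] = 2.500000, running G = 2.500000
t=1: π = [0.2708, 0.2292, 0.3681, 0.1319], E[r] = 1.1181, γ^t·E[r] = 0.782639, running G = 3.282639
t=2: π = [0.3646, 0.1968, 0.2523, 0.1863], E[r] = 1.6933, γ^t·E[r] = 0.829711, running G = 4.112350
t=3: π = [0.3537, 0.1986, 0.2756, 0.1722], E[r] = 1.5717, γ^t·E[r] = 0.539080, running G = 4.651430
t=4: π = [0.3571, 0.1976, 0.2701, 0.1753], E[r] = 1.5994, γ^t·E[r] = 0.384010, running G = 5.035440
t=5: π = [0.3564, 0.1977, 0.2713, 0.1746], E[r] = 1.5930, γ^t·E[r] = 0.267739, running G = 5.303179
t=6: π = [0.3565, 0.1977, 0.2710, 0.1747], E[r] = 1.5945, γ^t·E[r] = 0.187587, running G = 5.490766
t=7: π = [0.3565, 0.1977, 0.2711, 0.1747], E[r] = 1.5941, γ^t·E[r] = 0.131284, running G = 5.622050
t=8: π = [0.3565, 0.1977, 0.2711, 0.1747], E[r] = 1.5942, γ^t·E[r] = 0.091903, running G = 5.713953

G = 5.7140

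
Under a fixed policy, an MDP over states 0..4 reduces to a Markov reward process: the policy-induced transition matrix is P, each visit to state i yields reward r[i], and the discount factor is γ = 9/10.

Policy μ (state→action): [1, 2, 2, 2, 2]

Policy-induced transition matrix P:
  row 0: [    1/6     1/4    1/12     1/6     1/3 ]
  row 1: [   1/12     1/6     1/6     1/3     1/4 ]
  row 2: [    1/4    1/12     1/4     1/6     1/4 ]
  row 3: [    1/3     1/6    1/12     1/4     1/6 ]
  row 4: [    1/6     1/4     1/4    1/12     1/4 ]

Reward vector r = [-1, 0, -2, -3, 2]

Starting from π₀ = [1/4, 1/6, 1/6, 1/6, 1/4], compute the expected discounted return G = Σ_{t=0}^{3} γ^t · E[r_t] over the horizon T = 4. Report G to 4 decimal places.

G = -2.0492

t=0: π = [0.2500, 0.1667, 0.1667, 0.1667, 0.2500], E[r] = -0.5833, γ^t·E[r] = -0.583333, running G = -0.583333
t=1: π = [0.1944, 0.1944, 0.1667, 0.1875, 0.2569], E[r] = -0.5764, γ^t·E[r] = -0.518750, running G = -1.102083
t=2: π = [0.1956, 0.1904, 0.1701, 0.1933, 0.2506], E[r] = -0.6146, γ^t·E[r] = -0.497813, running G = -1.599896
t=3: π = [0.1972, 0.1897, 0.1693, 0.1936, 0.2502], E[r] = -0.6163, γ^t·E[r] = -0.449297, running G = -2.049193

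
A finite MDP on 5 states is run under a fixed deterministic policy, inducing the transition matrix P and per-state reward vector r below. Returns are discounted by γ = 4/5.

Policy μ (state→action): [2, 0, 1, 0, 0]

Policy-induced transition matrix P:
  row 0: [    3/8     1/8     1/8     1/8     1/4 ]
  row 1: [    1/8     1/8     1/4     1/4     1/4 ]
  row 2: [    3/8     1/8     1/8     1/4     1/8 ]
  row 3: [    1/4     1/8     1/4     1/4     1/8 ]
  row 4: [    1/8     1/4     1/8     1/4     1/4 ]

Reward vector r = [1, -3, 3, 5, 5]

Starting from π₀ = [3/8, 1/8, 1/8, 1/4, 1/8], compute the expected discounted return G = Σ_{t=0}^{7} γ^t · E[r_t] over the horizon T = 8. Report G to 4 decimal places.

G = 9.8748

t=0: π = [0.3750, 0.1250, 0.1250, 0.2500, 0.1250], E[r] = 2.2500, γ^t·E[r] = 2.250000, running G = 2.250000
t=1: π = [0.2813, 0.1406, 0.1719, 0.2031, 0.2031], E[r] = 2.4063, γ^t·E[r] = 1.925000, running G = 4.175000
t=2: π = [0.2637, 0.1504, 0.1680, 0.2148, 0.2031], E[r] = 2.4063, γ^t·E[r] = 1.540000, running G = 5.715000
t=3: π = [0.2598, 0.1504, 0.1707, 0.2170, 0.2021], E[r] = 2.4165, γ^t·E[r] = 1.237250, running G = 6.952250
t=4: π = [0.2597, 0.1503, 0.1709, 0.2175, 0.2015], E[r] = 2.4171, γ^t·E[r] = 0.990025, running G = 7.942275
t=5: π = [0.2599, 0.1502, 0.1710, 0.2175, 0.2014], E[r] = 2.4171, γ^t·E[r] = 0.792030, running G = 8.734305
t=6: π = [0.2599, 0.1502, 0.1710, 0.2175, 0.2014], E[r] = 2.4170, γ^t·E[r] = 0.633609, running G = 9.367914
t=7: π = [0.2599, 0.1502, 0.1710, 0.2175, 0.2014], E[r] = 2.4170, γ^t·E[r] = 0.506885, running G = 9.874799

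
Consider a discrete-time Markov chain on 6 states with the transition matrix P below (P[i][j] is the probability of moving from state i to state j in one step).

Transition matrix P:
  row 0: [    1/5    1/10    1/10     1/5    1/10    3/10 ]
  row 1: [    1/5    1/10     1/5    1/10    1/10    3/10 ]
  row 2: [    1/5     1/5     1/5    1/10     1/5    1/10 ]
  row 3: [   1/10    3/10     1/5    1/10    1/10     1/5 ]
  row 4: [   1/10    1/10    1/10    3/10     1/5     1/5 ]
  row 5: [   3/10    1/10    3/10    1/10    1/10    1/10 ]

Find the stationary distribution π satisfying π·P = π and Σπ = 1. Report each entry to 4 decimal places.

Balance equations π_j = Σ_i π_i·P[i][j]:
  π_0 = 1/5·π_0 + 1/5·π_1 + 1/5·π_2 + 1/10·π_3 + 1/10·π_4 + 3/10·π_5
  π_1 = 1/10·π_0 + 1/10·π_1 + 1/5·π_2 + 3/10·π_3 + 1/10·π_4 + 1/10·π_5
  π_2 = 1/10·π_0 + 1/5·π_1 + 1/5·π_2 + 1/5·π_3 + 1/10·π_4 + 3/10·π_5
  π_3 = 1/5·π_0 + 1/10·π_1 + 1/10·π_2 + 1/10·π_3 + 3/10·π_4 + 1/10·π_5
  π_4 = 1/10·π_0 + 1/10·π_1 + 1/5·π_2 + 1/10·π_3 + 1/5·π_4 + 1/10·π_5
  normalize: π_0 + π_1 + π_2 + π_3 + π_4 + π_5 = 1
Solving the linear system gives exactly π = [21481/111985, 3311/22397, 20963/111985, 16301/111985, 14772/111985, 21913/111985].

π = [0.1918, 0.1478, 0.1872, 0.1456, 0.1319, 0.1957]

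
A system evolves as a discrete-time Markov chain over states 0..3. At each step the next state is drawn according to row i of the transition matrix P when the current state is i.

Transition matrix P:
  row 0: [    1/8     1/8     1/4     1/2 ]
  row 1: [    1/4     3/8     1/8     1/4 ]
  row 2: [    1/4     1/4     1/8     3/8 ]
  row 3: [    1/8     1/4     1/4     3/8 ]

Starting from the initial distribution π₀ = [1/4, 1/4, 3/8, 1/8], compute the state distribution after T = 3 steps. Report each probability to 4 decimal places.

t=0: π = [0.2500, 0.2500, 0.3750, 0.1250]
t=1: π = [0.2031, 0.2500, 0.1719, 0.3750]
t=2: π = [0.1777, 0.2559, 0.1973, 0.3691]
t=3: π = [0.1816, 0.2598, 0.1934, 0.3652]

π = [0.1816, 0.2598, 0.1934, 0.3652]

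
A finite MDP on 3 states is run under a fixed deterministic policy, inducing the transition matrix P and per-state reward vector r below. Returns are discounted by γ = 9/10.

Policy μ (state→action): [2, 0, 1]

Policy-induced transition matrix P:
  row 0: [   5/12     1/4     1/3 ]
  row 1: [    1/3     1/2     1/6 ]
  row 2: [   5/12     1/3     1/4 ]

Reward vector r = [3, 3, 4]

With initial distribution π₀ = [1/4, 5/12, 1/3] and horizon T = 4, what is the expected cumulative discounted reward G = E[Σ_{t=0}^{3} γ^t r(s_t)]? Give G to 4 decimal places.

G = 11.2488

t=0: π = [0.2500, 0.4167, 0.3333], E[r] = 3.3333, γ^t·E[r] = 3.333333, running G = 3.333333
t=1: π = [0.3819, 0.3819, 0.2361], E[r] = 3.2361, γ^t·E[r] = 2.912500, running G = 6.245833
t=2: π = [0.3848, 0.3652, 0.2500], E[r] = 3.2500, γ^t·E[r] = 2.632500, running G = 8.878333
t=3: π = [0.3862, 0.3621, 0.2516], E[r] = 3.2516, γ^t·E[r] = 2.370445, running G = 11.248779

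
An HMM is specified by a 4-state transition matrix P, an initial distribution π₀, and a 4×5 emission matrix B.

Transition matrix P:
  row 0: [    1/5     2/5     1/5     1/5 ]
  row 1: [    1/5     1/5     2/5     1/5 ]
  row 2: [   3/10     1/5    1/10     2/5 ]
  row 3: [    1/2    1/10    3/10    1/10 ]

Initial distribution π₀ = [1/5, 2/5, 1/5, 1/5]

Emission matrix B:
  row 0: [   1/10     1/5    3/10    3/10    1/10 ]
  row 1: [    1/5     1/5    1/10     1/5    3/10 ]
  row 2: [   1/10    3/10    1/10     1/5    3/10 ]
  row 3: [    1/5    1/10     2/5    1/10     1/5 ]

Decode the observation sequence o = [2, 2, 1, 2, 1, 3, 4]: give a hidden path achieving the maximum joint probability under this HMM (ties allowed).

t=0: δ = [6.000e-02, 4.000e-02, 2.000e-02, 8.000e-02]  (obs o_0=2)
t=1: δ = [1.200e-02, 2.400e-03, 2.400e-03, 4.800e-03]  ψ = [3, 0, 3, 0]  (obs o_1=2)
t=2: δ = [4.800e-04, 9.600e-04, 7.200e-04, 2.400e-04]  ψ = [0, 0, 0, 0]  (obs o_2=1)
t=3: δ = [6.480e-05, 1.920e-05, 3.840e-05, 1.152e-04]  ψ = [2, 0, 1, 2]  (obs o_3=2)
t=4: δ = [1.152e-05, 5.184e-06, 1.037e-05, 1.536e-06]  ψ = [3, 0, 3, 2]  (obs o_4=1)
t=5: δ = [9.331e-07, 9.216e-07, 4.608e-07, 4.147e-07]  ψ = [2, 0, 0, 2]  (obs o_5=3)
t=6: δ = [2.074e-08, 1.120e-07, 1.106e-07, 3.732e-08]  ψ = [3, 0, 1, 0]  (obs o_6=4)
backtrack: best end state = 1; path = [3, 0, 2, 3, 2, 0, 1]

path = [3, 0, 2, 3, 2, 0, 1]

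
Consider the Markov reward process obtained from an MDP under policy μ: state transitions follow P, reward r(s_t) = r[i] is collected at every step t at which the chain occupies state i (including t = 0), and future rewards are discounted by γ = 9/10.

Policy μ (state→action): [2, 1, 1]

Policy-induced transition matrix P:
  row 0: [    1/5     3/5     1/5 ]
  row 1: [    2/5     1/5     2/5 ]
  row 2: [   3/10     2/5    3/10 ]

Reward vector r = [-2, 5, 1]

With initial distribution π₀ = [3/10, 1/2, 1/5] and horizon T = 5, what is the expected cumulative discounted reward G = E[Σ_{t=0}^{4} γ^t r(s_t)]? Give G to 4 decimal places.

t=0: π = [0.3000, 0.5000, 0.2000], E[r] = 2.1000, γ^t·E[r] = 2.100000, running G = 2.100000
t=1: π = [0.3200, 0.3600, 0.3200], E[r] = 1.4800, γ^t·E[r] = 1.332000, running G = 3.432000
t=2: π = [0.3040, 0.3920, 0.3040], E[r] = 1.6560, γ^t·E[r] = 1.341360, running G = 4.773360
t=3: π = [0.3088, 0.3824, 0.3088], E[r] = 1.6032, γ^t·E[r] = 1.168733, running G = 5.942093
t=4: π = [0.3074, 0.3853, 0.3074], E[r] = 1.6190, γ^t·E[r] = 1.062252, running G = 7.004345

G = 7.0043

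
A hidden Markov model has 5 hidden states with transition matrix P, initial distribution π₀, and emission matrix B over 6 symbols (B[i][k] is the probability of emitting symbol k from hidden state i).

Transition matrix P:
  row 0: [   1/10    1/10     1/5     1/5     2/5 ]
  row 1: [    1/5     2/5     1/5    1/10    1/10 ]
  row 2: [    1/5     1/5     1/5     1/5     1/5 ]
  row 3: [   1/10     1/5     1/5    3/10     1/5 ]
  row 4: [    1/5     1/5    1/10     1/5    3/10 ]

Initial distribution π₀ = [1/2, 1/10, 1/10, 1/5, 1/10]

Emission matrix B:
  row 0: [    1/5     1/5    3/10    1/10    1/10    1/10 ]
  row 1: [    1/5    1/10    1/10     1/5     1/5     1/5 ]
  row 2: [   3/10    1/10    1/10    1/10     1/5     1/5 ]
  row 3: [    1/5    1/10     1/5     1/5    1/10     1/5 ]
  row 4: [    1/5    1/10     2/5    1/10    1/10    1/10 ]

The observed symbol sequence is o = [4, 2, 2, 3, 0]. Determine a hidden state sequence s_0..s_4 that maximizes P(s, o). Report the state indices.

path = [0, 4, 4, 1, 1]

t=0: δ = [5.000e-02, 2.000e-02, 2.000e-02, 2.000e-02, 1.000e-02]  (obs o_0=4)
t=1: δ = [1.500e-03, 8.000e-04, 1.000e-03, 2.000e-03, 8.000e-03]  ψ = [0, 1, 0, 0, 0]  (obs o_1=2)
t=2: δ = [4.800e-04, 1.600e-04, 8.000e-05, 3.200e-04, 9.600e-04]  ψ = [4, 4, 4, 4, 4]  (obs o_2=2)
t=3: δ = [1.920e-05, 3.840e-05, 9.600e-06, 3.840e-05, 2.880e-05]  ψ = [4, 4, 0, 4, 4]  (obs o_3=3)
t=4: δ = [1.536e-06, 3.072e-06, 2.304e-06, 2.304e-06, 1.728e-06]  ψ = [1, 1, 1, 3, 4]  (obs o_4=0)
backtrack: best end state = 1; path = [0, 4, 4, 1, 1]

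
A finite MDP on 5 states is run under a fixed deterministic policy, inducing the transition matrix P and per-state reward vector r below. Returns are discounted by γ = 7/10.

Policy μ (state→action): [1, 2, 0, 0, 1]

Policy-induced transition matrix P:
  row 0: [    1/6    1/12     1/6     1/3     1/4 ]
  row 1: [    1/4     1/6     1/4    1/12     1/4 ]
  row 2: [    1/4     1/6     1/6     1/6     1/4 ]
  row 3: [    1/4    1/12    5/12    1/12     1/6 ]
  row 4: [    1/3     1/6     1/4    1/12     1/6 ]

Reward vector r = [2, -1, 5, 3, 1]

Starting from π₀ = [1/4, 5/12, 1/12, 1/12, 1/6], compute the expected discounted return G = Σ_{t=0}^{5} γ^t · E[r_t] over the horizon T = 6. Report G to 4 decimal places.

G = 5.2690

t=0: π = [0.2500, 0.4167, 0.0833, 0.0833, 0.1667], E[r] = 0.9167, γ^t·E[r] = 0.916667, running G = 0.916667
t=1: π = [0.2431, 0.1389, 0.2361, 0.1528, 0.2292], E[r] = 2.2153, γ^t·E[r] = 1.550694, running G = 2.467361
t=2: π = [0.2488, 0.1337, 0.2355, 0.1638, 0.2182], E[r] = 2.2512, γ^t·E[r] = 1.103067, running G = 3.570428
t=3: π = [0.2474, 0.1323, 0.2369, 0.1652, 0.2182], E[r] = 2.2609, γ^t·E[r] = 0.775505, running G = 4.345933
t=4: π = [0.2476, 0.1323, 0.2372, 0.1649, 0.2181], E[r] = 2.2615, γ^t·E[r] = 0.542993, running G = 4.888926
t=5: π = [0.2475, 0.1323, 0.2371, 0.1650, 0.2181], E[r] = 2.2613, γ^t·E[r] = 0.380059, running G = 5.268986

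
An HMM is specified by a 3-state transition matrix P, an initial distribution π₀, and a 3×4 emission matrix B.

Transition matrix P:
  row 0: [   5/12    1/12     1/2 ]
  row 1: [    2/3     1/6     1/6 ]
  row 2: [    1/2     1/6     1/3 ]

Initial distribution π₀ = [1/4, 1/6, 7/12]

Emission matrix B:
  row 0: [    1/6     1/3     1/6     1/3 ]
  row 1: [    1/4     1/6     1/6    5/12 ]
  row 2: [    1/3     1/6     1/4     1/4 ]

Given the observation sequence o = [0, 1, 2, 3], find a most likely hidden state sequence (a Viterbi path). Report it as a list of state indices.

t=0: δ = [4.167e-02, 4.167e-02, 1.944e-01]  (obs o_0=0)
t=1: δ = [3.241e-02, 5.401e-03, 1.080e-02]  ψ = [2, 2, 2]  (obs o_1=1)
t=2: δ = [2.251e-03, 4.501e-04, 4.051e-03]  ψ = [0, 0, 0]  (obs o_2=2)
t=3: δ = [6.752e-04, 2.813e-04, 3.376e-04]  ψ = [2, 2, 2]  (obs o_3=3)
backtrack: best end state = 0; path = [2, 0, 2, 0]

path = [2, 0, 2, 0]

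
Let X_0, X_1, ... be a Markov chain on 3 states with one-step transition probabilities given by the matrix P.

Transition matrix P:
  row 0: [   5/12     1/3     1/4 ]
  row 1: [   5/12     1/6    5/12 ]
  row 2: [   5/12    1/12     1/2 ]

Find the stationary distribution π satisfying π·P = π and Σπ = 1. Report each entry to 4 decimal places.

π = [0.4167, 0.2045, 0.3788]

Balance equations π_j = Σ_i π_i·P[i][j]:
  π_0 = 5/12·π_0 + 5/12·π_1 + 5/12·π_2
  π_1 = 1/3·π_0 + 1/6·π_1 + 1/12·π_2
  normalize: π_0 + π_1 + π_2 = 1
Solving the linear system gives exactly π = [5/12, 9/44, 25/66].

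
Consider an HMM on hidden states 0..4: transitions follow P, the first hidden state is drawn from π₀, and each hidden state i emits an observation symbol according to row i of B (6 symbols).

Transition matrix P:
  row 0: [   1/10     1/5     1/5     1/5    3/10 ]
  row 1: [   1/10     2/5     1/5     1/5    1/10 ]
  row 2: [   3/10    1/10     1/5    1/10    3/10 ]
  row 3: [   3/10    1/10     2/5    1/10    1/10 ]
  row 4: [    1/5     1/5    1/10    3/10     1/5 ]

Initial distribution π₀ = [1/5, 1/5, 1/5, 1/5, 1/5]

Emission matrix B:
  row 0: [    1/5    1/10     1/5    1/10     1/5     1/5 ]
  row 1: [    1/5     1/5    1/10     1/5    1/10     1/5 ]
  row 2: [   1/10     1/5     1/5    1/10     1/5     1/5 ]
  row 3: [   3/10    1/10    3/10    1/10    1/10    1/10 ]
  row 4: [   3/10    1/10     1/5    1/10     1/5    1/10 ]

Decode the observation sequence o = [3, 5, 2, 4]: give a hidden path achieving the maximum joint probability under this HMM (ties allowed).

path = [1, 1, 3, 2]

t=0: δ = [2.000e-02, 4.000e-02, 2.000e-02, 2.000e-02, 2.000e-02]  (obs o_0=3)
t=1: δ = [1.200e-03, 3.200e-03, 1.600e-03, 8.000e-04, 6.000e-04]  ψ = [2, 1, 1, 1, 0]  (obs o_1=5)
t=2: δ = [9.600e-05, 1.280e-04, 1.280e-04, 1.920e-04, 9.600e-05]  ψ = [2, 1, 1, 1, 2]  (obs o_2=2)
t=3: δ = [1.152e-05, 5.120e-06, 1.536e-05, 2.880e-06, 7.680e-06]  ψ = [3, 1, 3, 4, 2]  (obs o_3=4)
backtrack: best end state = 2; path = [1, 1, 3, 2]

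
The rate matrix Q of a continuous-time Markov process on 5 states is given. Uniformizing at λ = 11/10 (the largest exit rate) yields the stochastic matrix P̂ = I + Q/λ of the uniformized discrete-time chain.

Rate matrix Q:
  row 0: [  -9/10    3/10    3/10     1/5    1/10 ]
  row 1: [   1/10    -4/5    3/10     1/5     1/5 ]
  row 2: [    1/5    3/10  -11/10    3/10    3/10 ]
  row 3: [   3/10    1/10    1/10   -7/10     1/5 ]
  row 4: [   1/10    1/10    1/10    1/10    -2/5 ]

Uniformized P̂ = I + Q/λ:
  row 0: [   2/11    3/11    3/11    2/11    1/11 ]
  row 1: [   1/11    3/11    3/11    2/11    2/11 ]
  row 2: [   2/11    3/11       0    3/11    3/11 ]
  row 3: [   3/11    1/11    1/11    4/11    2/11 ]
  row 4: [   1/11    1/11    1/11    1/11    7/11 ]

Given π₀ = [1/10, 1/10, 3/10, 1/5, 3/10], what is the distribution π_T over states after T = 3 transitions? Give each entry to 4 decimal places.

t=0: π = [0.1000, 0.1000, 0.3000, 0.2000, 0.3000]
t=1: π = [0.1636, 0.1818, 0.1000, 0.2182, 0.3364]
t=2: π = [0.1545, 0.1719, 0.1446, 0.2000, 0.3289]
t=3: π = [0.1545, 0.1766, 0.1371, 0.2014, 0.3304]

π = [0.1545, 0.1766, 0.1371, 0.2014, 0.3304]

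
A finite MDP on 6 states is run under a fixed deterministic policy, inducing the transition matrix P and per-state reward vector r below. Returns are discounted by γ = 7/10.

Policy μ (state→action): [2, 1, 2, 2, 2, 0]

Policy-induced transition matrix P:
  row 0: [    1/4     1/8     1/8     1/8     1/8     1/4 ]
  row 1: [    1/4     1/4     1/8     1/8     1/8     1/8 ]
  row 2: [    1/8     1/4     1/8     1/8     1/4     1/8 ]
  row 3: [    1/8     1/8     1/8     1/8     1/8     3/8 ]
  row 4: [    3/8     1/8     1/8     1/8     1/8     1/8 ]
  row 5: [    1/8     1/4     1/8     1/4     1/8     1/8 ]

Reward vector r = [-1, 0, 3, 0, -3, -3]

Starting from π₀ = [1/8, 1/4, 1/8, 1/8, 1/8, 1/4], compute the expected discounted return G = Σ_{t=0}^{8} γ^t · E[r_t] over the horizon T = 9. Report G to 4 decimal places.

G = -2.6445

t=0: π = [0.1250, 0.2500, 0.1250, 0.1250, 0.1250, 0.2500], E[r] = -0.8750, γ^t·E[r] = -0.875000, running G = -0.875000
t=1: π = [0.2031, 0.2031, 0.1250, 0.1563, 0.1406, 0.1719], E[r] = -0.7656, γ^t·E[r] = -0.535938, running G = -1.410938
t=2: π = [0.2109, 0.1875, 0.1250, 0.1465, 0.1406, 0.1895], E[r] = -0.8262, γ^t·E[r] = -0.404824, running G = -1.815762
t=3: π = [0.2100, 0.1877, 0.1250, 0.1487, 0.1406, 0.1880], E[r] = -0.8208, γ^t·E[r] = -0.281535, running G = -2.097296
t=4: π = [0.2099, 0.1876, 0.1250, 0.1485, 0.1406, 0.1884], E[r] = -0.8220, γ^t·E[r] = -0.197360, running G = -2.294656
t=5: π = [0.2098, 0.1876, 0.1250, 0.1486, 0.1406, 0.1884], E[r] = -0.8218, γ^t·E[r] = -0.138118, running G = -2.432774
t=6: π = [0.2098, 0.1876, 0.1250, 0.1485, 0.1406, 0.1884], E[r] = -0.8218, γ^t·E[r] = -0.096686, running G = -2.529461
t=7: π = [0.2098, 0.1876, 0.1250, 0.1485, 0.1406, 0.1884], E[r] = -0.8218, γ^t·E[r] = -0.067680, running G = -2.597140
t=8: π = [0.2098, 0.1876, 0.1250, 0.1485, 0.1406, 0.1884], E[r] = -0.8218, γ^t·E[r] = -0.047376, running G = -2.644516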